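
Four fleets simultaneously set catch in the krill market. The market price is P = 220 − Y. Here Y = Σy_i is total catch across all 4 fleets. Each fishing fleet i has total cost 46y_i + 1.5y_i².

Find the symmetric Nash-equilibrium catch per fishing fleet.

21.75

A representative fishing fleet's profit is π_i = y_i(220 − Y) − 46y_i − 1.5y_i², with Y = y_i + Σ_{j≠i} y_j.
First-order condition: 174 − 5y_i − Σ_{j≠i} y_j = 0.
Imposing symmetry (y_j = y for all j) turns Σ_{j≠i} y_j into 3y, so 174 = 8y and y = 21.75.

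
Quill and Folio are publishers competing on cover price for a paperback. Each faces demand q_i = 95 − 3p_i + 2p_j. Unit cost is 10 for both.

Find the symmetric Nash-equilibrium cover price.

31.25

Quill's profit: π = (p_{Quill} − 10)(95 − 3p_{Quill} + 2p_{Folio}).
∂π/∂p_{Quill} = 125 − 6p_{Quill} + 2p_{Folio} = 0 ⇒ p_{Quill} = 125/6 + (1/3)p_{Folio}.
The game is symmetric, so in equilibrium p_{Folio} = p_{Quill}: the reaction function gives (2/3)p_{Quill} = 125/6, hence p_{Quill} = 31.25.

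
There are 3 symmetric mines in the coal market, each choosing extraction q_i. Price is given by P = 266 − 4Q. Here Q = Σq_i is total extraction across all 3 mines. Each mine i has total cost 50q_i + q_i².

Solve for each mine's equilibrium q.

12

A representative mine's profit is π_i = q_i(266 − 4Q) − 50q_i − q_i², with Q = q_i + Σ_{j≠i} q_j.
First-order condition: 216 − 10q_i − 4Σ_{j≠i} q_j = 0.
With identical mines, set every q_j = q: then 216 − 10q − 8q = 0, i.e. q = 216/18 = 12.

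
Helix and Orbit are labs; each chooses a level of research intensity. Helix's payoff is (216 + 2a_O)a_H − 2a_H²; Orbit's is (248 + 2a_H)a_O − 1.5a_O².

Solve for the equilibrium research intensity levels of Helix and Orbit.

143, 178

Expanding Helix's payoff: 216a_H + 2a_Oa_H − 2a_H².
∂π/∂a_H = 216 + 2a_O − 4a_H = 0, so a_H = 54 + 0.5a_O.
Likewise for Orbit: a_O = 248/3 + (2/3)a_H.
Solving the two reaction functions simultaneously: (1 − (0.5)(2/3))a_H = 54 + 0.5·(248/3), so (2/3)a_H = 286/3 and a_H = 143.
Then a_O = 248/3 + (2/3)·143 = 178.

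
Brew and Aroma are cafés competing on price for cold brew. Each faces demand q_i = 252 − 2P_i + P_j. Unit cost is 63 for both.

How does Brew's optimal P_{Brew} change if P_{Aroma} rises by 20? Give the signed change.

5

Brew's profit: π = (P_{Brew} − 63)(252 − 2P_{Brew} + P_{Aroma}).
∂π/∂P_{Brew} = 378 − 4P_{Brew} + P_{Aroma} = 0 ⇒ P_{Brew} = 94.5 + 0.25P_{Aroma}.
The reaction-function slope is 0.25, so a 20-unit rise in P_{Aroma} moves P_{Brew} by 0.25 × 20 = 5. Brew's best response rises — the actions are strategic complements.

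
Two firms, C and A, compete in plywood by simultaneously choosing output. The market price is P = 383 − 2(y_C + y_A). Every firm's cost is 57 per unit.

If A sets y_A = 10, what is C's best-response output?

Firm C's profit: π = y_C(383 − 2(y_C + y_A)) − 57y_C.
∂π/∂y_C = 326 − 4y_C − 2y_A = 0, so y_C = 81.5 − 0.5y_A.
At y_A = 10: y_C = 81.5 − 0.5·10 = 76.5.

76.5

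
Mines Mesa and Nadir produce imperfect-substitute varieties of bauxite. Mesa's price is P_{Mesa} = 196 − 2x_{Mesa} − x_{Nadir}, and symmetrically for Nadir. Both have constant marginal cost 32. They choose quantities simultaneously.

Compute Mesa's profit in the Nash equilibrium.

Mine Mesa's profit: π = x_{Mesa}(196 − 2x_{Mesa} − x_{Nadir}) − 32x_{Mesa}.
∂π/∂x_{Mesa} = 164 − 4x_{Mesa} − x_{Nadir} = 0 ⇒ x_{Mesa} = 41 − 0.25x_{Nadir}.
Setting x_{Mesa} = x_{Nadir} in the reaction function: x_{Mesa} = 41 − 0.25x_{Mesa}, so x_{Mesa} = 41 / 1.25 = 32.8.
P_{Mesa} = 196 − 2·32.8 − 32.8 = 97.6.
Profit = (97.6 − 32)·32.8 = 2151.68.

2151.68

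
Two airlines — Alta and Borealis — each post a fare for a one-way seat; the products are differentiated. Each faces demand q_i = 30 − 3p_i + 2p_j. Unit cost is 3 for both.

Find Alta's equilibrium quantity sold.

Alta's profit: π = (p_{Alta} − 3)(30 − 3p_{Alta} + 2p_{Borealis}).
∂π/∂p_{Alta} = 39 − 6p_{Alta} + 2p_{Borealis} = 0 ⇒ p_{Alta} = 6.5 + (1/3)p_{Borealis}.
Setting p_{Alta} = p_{Borealis} in the reaction function: p_{Alta} = 6.5 + (1/3)p_{Alta}, so p_{Alta} = 6.5 / (2/3) = 9.75.
q_{Alta} = 30 − 3·9.75 + 2·9.75 = 20.25.

20.25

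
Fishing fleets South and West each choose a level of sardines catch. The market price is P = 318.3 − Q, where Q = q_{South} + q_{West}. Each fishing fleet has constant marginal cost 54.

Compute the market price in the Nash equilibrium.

142.1

Fishing fleet South's profit: π = q_{South}(318.3 − (q_{South} + q_{West})) − 54q_{South}.
∂π/∂q_{South} = 264.3 − 2q_{South} − q_{West} = 0, so q_{South} = 132.15 − 0.5q_{West}.
By symmetry q_{West} = q_{South}; substituting into the reaction function, 1.5q_{South} = 132.15 and q_{South} = 88.1.
Equilibrium price: P = 318.3 − 176.2 = 142.1.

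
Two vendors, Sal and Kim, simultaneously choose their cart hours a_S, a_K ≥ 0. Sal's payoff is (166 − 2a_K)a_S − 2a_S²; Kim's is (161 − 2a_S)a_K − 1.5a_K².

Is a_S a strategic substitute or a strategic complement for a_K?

Expanding Sal's payoff: 166a_S − 2a_Ka_S − 2a_S².
∂π/∂a_S = 166 − 2a_K − 4a_S = 0, so a_S = 41.5 − 0.5a_K.
The best-response slope da_S/da_K = −0.5 < 0: the reaction function is downward-sloping, so the choices are strategic substitutes.

strategic substitutes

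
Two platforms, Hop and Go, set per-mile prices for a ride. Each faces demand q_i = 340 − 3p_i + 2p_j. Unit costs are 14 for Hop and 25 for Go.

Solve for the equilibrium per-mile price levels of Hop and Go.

Hop's profit: π = (p_{Hop} − 14)(340 − 3p_{Hop} + 2p_{Go}).
∂π/∂p_{Hop} = 382 − 6p_{Hop} + 2p_{Go} = 0 ⇒ p_{Hop} = 191/3 + (1/3)p_{Go}.
Similarly p_{Go} = 415/6 + (1/3)p_{Hop}.
Solving the two reaction functions simultaneously: (1 − (1/3)(1/3))p_{Hop} = 191/3 + (1/3)·(415/6), so (8/9)p_{Hop} = 1561/18 and p_{Hop} = 97.5625.
Then p_{Go} = 415/6 + (1/3)·97.5625 = 101.6875.

97.5625, 101.6875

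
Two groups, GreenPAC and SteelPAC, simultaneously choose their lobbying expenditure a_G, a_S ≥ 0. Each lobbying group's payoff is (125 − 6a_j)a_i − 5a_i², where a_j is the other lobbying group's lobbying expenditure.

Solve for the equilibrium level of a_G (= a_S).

7.8125

GreenPAC's payoff is (125 − 6a_S)a_G − 5a_G².
∂π/∂a_G = 125 − 6a_S − 10a_G = 0, so a_G = 12.5 − 0.6a_S.
The game is symmetric, so in equilibrium a_S = a_G: the reaction function gives 1.6a_G = 12.5, hence a_G = 7.8125.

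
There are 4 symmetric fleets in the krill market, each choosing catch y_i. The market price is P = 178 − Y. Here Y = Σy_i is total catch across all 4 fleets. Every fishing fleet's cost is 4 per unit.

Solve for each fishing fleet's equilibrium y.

A representative fishing fleet's profit is π_i = y_i(178 − Y) − 4y_i, with Y = y_i + Σ_{j≠i} y_j.
First-order condition: 174 − 2y_i − Σ_{j≠i} y_j = 0.
In a symmetric equilibrium every fishing fleet chooses the same y, so Σ_{j≠i} y_j = 3y. The condition becomes 174 − 5y = 0, giving y = 174/5 = 34.8.

34.8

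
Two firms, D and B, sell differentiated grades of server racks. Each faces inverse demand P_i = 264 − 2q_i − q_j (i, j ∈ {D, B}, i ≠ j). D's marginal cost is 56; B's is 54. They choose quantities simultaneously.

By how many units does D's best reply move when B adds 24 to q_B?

-6

Firm D's profit: π = q_D(264 − 2q_D − q_B) − 56q_D.
∂π/∂q_D = 208 − 4q_D − q_B = 0 ⇒ q_D = 52 − 0.25q_B.
The reaction-function slope is −0.25, so a 24-unit rise in q_B moves q_D by −0.25 × 24 = −6. D's best response falls — the actions are strategic substitutes.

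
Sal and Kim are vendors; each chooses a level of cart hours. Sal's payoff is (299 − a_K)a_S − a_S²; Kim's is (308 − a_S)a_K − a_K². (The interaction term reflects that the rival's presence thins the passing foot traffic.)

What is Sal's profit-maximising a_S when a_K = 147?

Expanding Sal's payoff: 299a_S − a_Ka_S − a_S².
∂π/∂a_S = 299 − a_K − 2a_S = 0, so a_S = 149.5 − 0.5a_K.
At a_K = 147: a_S = 149.5 − 0.5·147 = 76.

76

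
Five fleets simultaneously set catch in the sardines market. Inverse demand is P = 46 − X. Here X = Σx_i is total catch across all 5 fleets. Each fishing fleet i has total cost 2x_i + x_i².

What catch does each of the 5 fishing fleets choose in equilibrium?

A representative fishing fleet's profit is π_i = x_i(46 − X) − 2x_i − x_i², with X = x_i + Σ_{j≠i} x_j.
First-order condition: 44 − 4x_i − Σ_{j≠i} x_j = 0.
In a symmetric equilibrium every fishing fleet chooses the same x, so Σ_{j≠i} x_j = 4x. The condition becomes 44 − 8x = 0, giving x = 44/8 = 5.5.

5.5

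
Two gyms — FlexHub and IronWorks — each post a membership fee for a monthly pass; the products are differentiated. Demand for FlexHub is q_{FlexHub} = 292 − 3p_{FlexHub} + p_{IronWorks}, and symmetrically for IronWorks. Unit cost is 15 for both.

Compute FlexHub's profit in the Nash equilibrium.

FlexHub's profit: π = (p_{FlexHub} − 15)(292 − 3p_{FlexHub} + p_{IronWorks}).
∂π/∂p_{FlexHub} = 337 − 6p_{FlexHub} + p_{IronWorks} = 0 ⇒ p_{FlexHub} = 337/6 + (1/6)p_{IronWorks}.
By symmetry p_{IronWorks} = p_{FlexHub}; substituting into the reaction function, (5/6)p_{FlexHub} = 337/6 and p_{FlexHub} = 67.4.
q_{FlexHub} = 292 − 3·67.4 + 67.4 = 157.2.
Profit = (67.4 − 15)·157.2 = 8237.28.

8237.28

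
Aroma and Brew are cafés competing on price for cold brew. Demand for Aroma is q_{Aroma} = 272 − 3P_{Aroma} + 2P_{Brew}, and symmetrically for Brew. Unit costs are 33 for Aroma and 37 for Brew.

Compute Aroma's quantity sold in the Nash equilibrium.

Aroma's profit: π = (P_{Aroma} − 33)(272 − 3P_{Aroma} + 2P_{Brew}).
∂π/∂P_{Aroma} = 371 − 6P_{Aroma} + 2P_{Brew} = 0 ⇒ P_{Aroma} = 371/6 + (1/3)P_{Brew}.
Similarly P_{Brew} = 383/6 + (1/3)P_{Aroma}.
Solving the two reaction functions simultaneously: (1 − (1/3)(1/3))P_{Aroma} = 371/6 + (1/3)·(383/6), so (8/9)P_{Aroma} = 748/9 and P_{Aroma} = 93.5.
Then P_{Brew} = 383/6 + (1/3)·93.5 = 95.
q_{Aroma} = 272 − 3·93.5 + 2·95 = 181.5.

181.5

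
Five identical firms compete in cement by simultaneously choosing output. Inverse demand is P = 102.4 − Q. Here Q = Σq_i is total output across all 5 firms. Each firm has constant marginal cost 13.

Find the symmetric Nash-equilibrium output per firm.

14.9

A representative firm's profit is π_i = q_i(102.4 − Q) − 13q_i, with Q = q_i + Σ_{j≠i} q_j.
First-order condition: 89.4 − 2q_i − Σ_{j≠i} q_j = 0.
In a symmetric equilibrium every firm chooses the same q, so Σ_{j≠i} q_j = 4q. The condition becomes 89.4 − 6q = 0, giving q = 89.4/6 = 14.9.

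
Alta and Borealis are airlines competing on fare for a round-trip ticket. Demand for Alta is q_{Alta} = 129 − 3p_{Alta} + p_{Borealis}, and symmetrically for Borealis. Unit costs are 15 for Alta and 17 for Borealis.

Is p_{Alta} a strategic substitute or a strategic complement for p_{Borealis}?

strategic complements

Alta's profit: π = (p_{Alta} − 15)(129 − 3p_{Alta} + p_{Borealis}).
∂π/∂p_{Alta} = 174 − 6p_{Alta} + p_{Borealis} = 0 ⇒ p_{Alta} = 29 + (1/6)p_{Borealis}.
The best-response slope dp_{Alta}/dp_{Borealis} = 1/6 > 0: the reaction function is upward-sloping, so the choices are strategic complements.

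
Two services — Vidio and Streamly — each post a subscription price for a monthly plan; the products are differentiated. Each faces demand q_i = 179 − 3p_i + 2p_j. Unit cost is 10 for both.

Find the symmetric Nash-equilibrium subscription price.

52.25

Vidio's profit: π = (p_{Vidio} − 10)(179 − 3p_{Vidio} + 2p_{Streamly}).
∂π/∂p_{Vidio} = 209 − 6p_{Vidio} + 2p_{Streamly} = 0 ⇒ p_{Vidio} = 209/6 + (1/3)p_{Streamly}.
The game is symmetric, so in equilibrium p_{Streamly} = p_{Vidio}: the reaction function gives (2/3)p_{Vidio} = 209/6, hence p_{Vidio} = 52.25.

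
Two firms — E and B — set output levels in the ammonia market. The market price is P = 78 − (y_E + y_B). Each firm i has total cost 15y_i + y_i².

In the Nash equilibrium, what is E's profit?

317.52

Firm E's profit: π = y_E(78 − (y_E + y_B)) − 15y_E − y_E².
∂π/∂y_E = 63 − 4y_E − y_B = 0, so y_E = 15.75 − 0.25y_B.
The game is symmetric, so in equilibrium y_B = y_E: the reaction function gives 1.25y_E = 15.75, hence y_E = 12.6.
Price P = 78 − 25.2 = 52.8.
E's profit: (52.8 − 15)·12.6 − (12.6)² = 317.52.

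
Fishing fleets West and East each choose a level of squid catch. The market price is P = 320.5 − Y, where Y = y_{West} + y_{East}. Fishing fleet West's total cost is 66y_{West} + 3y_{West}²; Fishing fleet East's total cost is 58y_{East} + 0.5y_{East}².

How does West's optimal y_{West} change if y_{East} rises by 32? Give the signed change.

-4

Fishing fleet West's profit: π = y_{West}(320.5 − (y_{West} + y_{East})) − 66y_{West} − 3y_{West}².
∂π/∂y_{West} = 254.5 − 8y_{West} − y_{East} = 0, so y_{West} = 31.8125 − 0.125y_{East}.
The reaction-function slope is −0.125, so a 32-unit rise in y_{East} moves y_{West} by −0.125 × 32 = −4. West's best response falls — the actions are strategic substitutes.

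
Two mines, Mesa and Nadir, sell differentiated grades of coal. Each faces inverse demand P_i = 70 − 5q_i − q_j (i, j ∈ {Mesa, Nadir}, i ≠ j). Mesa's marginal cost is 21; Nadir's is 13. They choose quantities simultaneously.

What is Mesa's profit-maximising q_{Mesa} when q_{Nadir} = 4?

4.5

Mine Mesa's profit: π = q_{Mesa}(70 − 5q_{Mesa} − q_{Nadir}) − 21q_{Mesa}.
∂π/∂q_{Mesa} = 49 − 10q_{Mesa} − q_{Nadir} = 0 ⇒ q_{Mesa} = 4.9 − 0.1q_{Nadir}.
At q_{Nadir} = 4: q_{Mesa} = 4.9 − 0.1·4 = 4.5.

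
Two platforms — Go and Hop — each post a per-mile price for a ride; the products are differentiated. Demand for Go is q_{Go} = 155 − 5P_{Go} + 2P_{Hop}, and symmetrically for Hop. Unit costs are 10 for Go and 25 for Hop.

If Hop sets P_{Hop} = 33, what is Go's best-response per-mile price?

Go's profit: π = (P_{Go} − 10)(155 − 5P_{Go} + 2P_{Hop}).
∂π/∂P_{Go} = 205 − 10P_{Go} + 2P_{Hop} = 0 ⇒ P_{Go} = 20.5 + 0.2P_{Hop}.
At P_{Hop} = 33: P_{Go} = 20.5 + 0.2·33 = 27.1.

27.1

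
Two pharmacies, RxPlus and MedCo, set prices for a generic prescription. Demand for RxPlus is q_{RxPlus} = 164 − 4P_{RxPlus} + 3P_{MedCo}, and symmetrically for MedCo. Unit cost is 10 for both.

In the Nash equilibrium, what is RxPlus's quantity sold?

RxPlus's profit: π = (P_{RxPlus} − 10)(164 − 4P_{RxPlus} + 3P_{MedCo}).
∂π/∂P_{RxPlus} = 204 − 8P_{RxPlus} + 3P_{MedCo} = 0 ⇒ P_{RxPlus} = 25.5 + 0.375P_{MedCo}.
The game is symmetric, so in equilibrium P_{MedCo} = P_{RxPlus}: the reaction function gives 0.625P_{RxPlus} = 25.5, hence P_{RxPlus} = 40.8.
q_{RxPlus} = 164 − 4·40.8 + 3·40.8 = 123.2.

123.2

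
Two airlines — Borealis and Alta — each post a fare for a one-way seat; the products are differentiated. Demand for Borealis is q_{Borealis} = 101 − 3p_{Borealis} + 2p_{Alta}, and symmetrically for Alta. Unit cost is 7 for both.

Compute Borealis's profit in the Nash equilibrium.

1656.75

Borealis's profit: π = (p_{Borealis} − 7)(101 − 3p_{Borealis} + 2p_{Alta}).
∂π/∂p_{Borealis} = 122 − 6p_{Borealis} + 2p_{Alta} = 0 ⇒ p_{Borealis} = 61/3 + (1/3)p_{Alta}.
Setting p_{Borealis} = p_{Alta} in the reaction function: p_{Borealis} = 61/3 + (1/3)p_{Borealis}, so p_{Borealis} = (61/3) / (2/3) = 30.5.
q_{Borealis} = 101 − 3·30.5 + 2·30.5 = 70.5.
Profit = (30.5 − 7)·70.5 = 1656.75.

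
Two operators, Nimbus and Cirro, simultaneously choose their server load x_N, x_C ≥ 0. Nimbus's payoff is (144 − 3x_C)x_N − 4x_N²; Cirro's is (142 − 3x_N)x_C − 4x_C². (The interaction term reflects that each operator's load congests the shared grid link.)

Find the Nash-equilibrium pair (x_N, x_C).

13.2, 12.8

Expanding Nimbus's payoff: 144x_N − 3x_Cx_N − 4x_N².
∂π/∂x_N = 144 − 3x_C − 8x_N = 0, so x_N = 18 − 0.375x_C.
Likewise for Cirro: x_C = 17.75 − 0.375x_N.
Plugging x_C into Nimbus's best response: x_N = 18 − 0.375(17.75 − 0.375x_N) ⇒ (55/64)x_N = 363/32, so x_N = 13.2.
Then x_C = 17.75 − 0.375·13.2 = 12.8.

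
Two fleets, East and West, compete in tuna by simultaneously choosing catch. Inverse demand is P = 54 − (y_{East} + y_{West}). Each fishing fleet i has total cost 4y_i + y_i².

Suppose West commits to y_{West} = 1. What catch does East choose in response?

Fishing fleet East's profit: π = y_{East}(54 − (y_{East} + y_{West})) − 4y_{East} − y_{East}².
∂π/∂y_{East} = 50 − 4y_{East} − y_{West} = 0, so y_{East} = 12.5 − 0.25y_{West}.
At y_{West} = 1: y_{East} = 12.5 − 0.25·1 = 12.25.

12.25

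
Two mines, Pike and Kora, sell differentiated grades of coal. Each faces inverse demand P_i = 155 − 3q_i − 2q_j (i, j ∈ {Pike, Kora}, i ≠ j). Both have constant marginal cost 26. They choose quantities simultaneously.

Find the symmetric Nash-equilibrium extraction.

Mine Pike's profit: π = q_{Pike}(155 − 3q_{Pike} − 2q_{Kora}) − 26q_{Pike}.
∂π/∂q_{Pike} = 129 − 6q_{Pike} − 2q_{Kora} = 0 ⇒ q_{Pike} = 21.5 − (1/3)q_{Kora}.
By symmetry q_{Kora} = q_{Pike}; substituting into the reaction function, (4/3)q_{Pike} = 21.5 and q_{Pike} = 16.125.

16.125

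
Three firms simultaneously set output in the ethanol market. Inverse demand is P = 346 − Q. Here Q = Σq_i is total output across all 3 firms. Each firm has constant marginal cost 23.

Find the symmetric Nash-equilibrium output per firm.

A representative firm's profit is π_i = q_i(346 − Q) − 23q_i, with Q = q_i + Σ_{j≠i} q_j.
First-order condition: 323 − 2q_i − Σ_{j≠i} q_j = 0.
With identical firms, set every q_j = q: then 323 − 2q − 2q = 0, i.e. q = 323/4 = 80.75.

80.75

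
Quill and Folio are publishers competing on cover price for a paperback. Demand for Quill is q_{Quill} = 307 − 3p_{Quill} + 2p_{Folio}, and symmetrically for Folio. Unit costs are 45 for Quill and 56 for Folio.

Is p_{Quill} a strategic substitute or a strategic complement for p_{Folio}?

Quill's profit: π = (p_{Quill} − 45)(307 − 3p_{Quill} + 2p_{Folio}).
∂π/∂p_{Quill} = 442 − 6p_{Quill} + 2p_{Folio} = 0 ⇒ p_{Quill} = 221/3 + (1/3)p_{Folio}.
The best-response slope dp_{Quill}/dp_{Folio} = 1/3 > 0: the reaction function is upward-sloping, so the choices are strategic complements.

strategic complements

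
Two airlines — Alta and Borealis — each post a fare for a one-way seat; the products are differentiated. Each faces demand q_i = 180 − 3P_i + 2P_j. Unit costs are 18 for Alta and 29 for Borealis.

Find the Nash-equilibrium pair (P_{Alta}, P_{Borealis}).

Alta's profit: π = (P_{Alta} − 18)(180 − 3P_{Alta} + 2P_{Borealis}).
∂π/∂P_{Alta} = 234 − 6P_{Alta} + 2P_{Borealis} = 0 ⇒ P_{Alta} = 39 + (1/3)P_{Borealis}.
Similarly P_{Borealis} = 44.5 + (1/3)P_{Alta}.
Solving the two reaction functions simultaneously: (1 − (1/3)(1/3))P_{Alta} = 39 + (1/3)·44.5, so (8/9)P_{Alta} = 323/6 and P_{Alta} = 60.5625.
Then P_{Borealis} = 44.5 + (1/3)·60.5625 = 64.6875.

60.5625, 64.6875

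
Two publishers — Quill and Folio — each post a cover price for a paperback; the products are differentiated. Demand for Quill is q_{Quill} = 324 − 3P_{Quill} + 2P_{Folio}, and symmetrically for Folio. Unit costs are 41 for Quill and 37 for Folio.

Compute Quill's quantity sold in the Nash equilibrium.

Quill's profit: π = (P_{Quill} − 41)(324 − 3P_{Quill} + 2P_{Folio}).
∂π/∂P_{Quill} = 447 − 6P_{Quill} + 2P_{Folio} = 0 ⇒ P_{Quill} = 74.5 + (1/3)P_{Folio}.
Similarly P_{Folio} = 72.5 + (1/3)P_{Quill}.
Substituting the second reaction function into the first: P_{Quill} = 74.5 + (1/3)(72.5 + (1/3)P_{Quill}), which gives (8/9)P_{Quill} = 296/3 ⇒ P_{Quill} = 111.
Then P_{Folio} = 72.5 + (1/3)·111 = 109.5.
q_{Quill} = 324 − 3·111 + 2·109.5 = 210.

210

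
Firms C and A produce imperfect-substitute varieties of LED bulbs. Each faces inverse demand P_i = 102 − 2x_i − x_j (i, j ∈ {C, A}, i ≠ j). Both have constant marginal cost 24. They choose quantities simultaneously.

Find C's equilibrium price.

Firm C's profit: π = x_C(102 − 2x_C − x_A) − 24x_C.
∂π/∂x_C = 78 − 4x_C − x_A = 0 ⇒ x_C = 19.5 − 0.25x_A.
By symmetry x_A = x_C; substituting into the reaction function, 1.25x_C = 19.5 and x_C = 15.6.
P_C = 102 − 2·15.6 − 15.6 = 55.2.

55.2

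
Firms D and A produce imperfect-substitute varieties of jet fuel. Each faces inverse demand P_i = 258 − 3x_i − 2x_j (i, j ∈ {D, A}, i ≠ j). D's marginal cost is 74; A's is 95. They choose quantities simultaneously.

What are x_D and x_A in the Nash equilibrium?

24.3125, 19.0625

Firm D's profit: π = x_D(258 − 3x_D − 2x_A) − 74x_D.
∂π/∂x_D = 184 − 6x_D − 2x_A = 0 ⇒ x_D = 92/3 − (1/3)x_A.
Similarly x_A = 163/6 − (1/3)x_D.
Plugging x_A into D's best response: x_D = 92/3 − (1/3)(163/6 − (1/3)x_D) ⇒ (8/9)x_D = 389/18, so x_D = 24.3125.
Then x_A = 163/6 − (1/3)·24.3125 = 19.0625.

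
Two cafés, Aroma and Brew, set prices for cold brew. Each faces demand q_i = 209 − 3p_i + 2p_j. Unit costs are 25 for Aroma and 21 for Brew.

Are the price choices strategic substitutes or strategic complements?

strategic complements

Aroma's profit: π = (p_{Aroma} − 25)(209 − 3p_{Aroma} + 2p_{Brew}).
∂π/∂p_{Aroma} = 284 − 6p_{Aroma} + 2p_{Brew} = 0 ⇒ p_{Aroma} = 142/3 + (1/3)p_{Brew}.
The best-response slope dp_{Aroma}/dp_{Brew} = 1/3 > 0: the reaction function is upward-sloping, so the choices are strategic complements.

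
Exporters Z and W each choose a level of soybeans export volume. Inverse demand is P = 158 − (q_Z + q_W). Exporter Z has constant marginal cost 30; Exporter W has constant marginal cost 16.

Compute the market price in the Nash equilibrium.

68

Exporter Z's profit: π = q_Z(158 − (q_Z + q_W)) − 30q_Z.
∂π/∂q_Z = 128 − 2q_Z − q_W = 0, so q_Z = 64 − 0.5q_W.
By the same steps for W: q_W = 71 − 0.5q_Z.
Plugging q_W into Z's best response: q_Z = 64 − 0.5(71 − 0.5q_Z) ⇒ 0.75q_Z = 28.5, so q_Z = 38.
Then q_W = 71 − 0.5·38 = 52.
Equilibrium price: P = 158 − 90 = 68.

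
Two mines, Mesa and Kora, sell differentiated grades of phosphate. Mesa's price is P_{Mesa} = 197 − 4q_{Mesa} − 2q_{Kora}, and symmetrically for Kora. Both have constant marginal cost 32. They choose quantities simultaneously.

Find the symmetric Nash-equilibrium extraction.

16.5

Mine Mesa's profit: π = q_{Mesa}(197 − 4q_{Mesa} − 2q_{Kora}) − 32q_{Mesa}.
∂π/∂q_{Mesa} = 165 − 8q_{Mesa} − 2q_{Kora} = 0 ⇒ q_{Mesa} = 20.625 − 0.25q_{Kora}.
Setting q_{Mesa} = q_{Kora} in the reaction function: q_{Mesa} = 20.625 − 0.25q_{Mesa}, so q_{Mesa} = 20.625 / 1.25 = 16.5.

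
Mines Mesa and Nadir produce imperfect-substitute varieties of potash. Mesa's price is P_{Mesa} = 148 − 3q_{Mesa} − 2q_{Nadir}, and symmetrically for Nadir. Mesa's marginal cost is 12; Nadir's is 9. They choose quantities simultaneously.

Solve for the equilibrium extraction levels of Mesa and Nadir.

16.8125, 17.5625

Mine Mesa's profit: π = q_{Mesa}(148 − 3q_{Mesa} − 2q_{Nadir}) − 12q_{Mesa}.
∂π/∂q_{Mesa} = 136 − 6q_{Mesa} − 2q_{Nadir} = 0 ⇒ q_{Mesa} = 68/3 − (1/3)q_{Nadir}.
Similarly q_{Nadir} = 139/6 − (1/3)q_{Mesa}.
Substituting the second reaction function into the first: q_{Mesa} = 68/3 − (1/3)(139/6 − (1/3)q_{Mesa}), which gives (8/9)q_{Mesa} = 269/18 ⇒ q_{Mesa} = 16.8125.
Then q_{Nadir} = 139/6 − (1/3)·16.8125 = 17.5625.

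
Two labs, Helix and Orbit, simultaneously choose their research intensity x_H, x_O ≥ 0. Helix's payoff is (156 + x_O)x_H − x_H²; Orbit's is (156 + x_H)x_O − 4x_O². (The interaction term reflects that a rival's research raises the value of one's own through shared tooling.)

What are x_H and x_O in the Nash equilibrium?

Expanding Helix's payoff: 156x_H + x_Ox_H − x_H².
∂π/∂x_H = 156 + x_O − 2x_H = 0, so x_H = 78 + 0.5x_O.
Likewise for Orbit: x_O = 19.5 + 0.125x_H.
Solving the two reaction functions simultaneously: (1 − (0.5)(0.125))x_H = 78 + 0.5·19.5, so 0.9375x_H = 87.75 and x_H = 93.6.
Then x_O = 19.5 + 0.125·93.6 = 31.2.

93.6, 31.2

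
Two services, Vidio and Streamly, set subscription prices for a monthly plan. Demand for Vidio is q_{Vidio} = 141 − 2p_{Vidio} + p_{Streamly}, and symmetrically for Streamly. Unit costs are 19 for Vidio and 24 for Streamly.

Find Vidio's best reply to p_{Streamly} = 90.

67.25

Vidio's profit: π = (p_{Vidio} − 19)(141 − 2p_{Vidio} + p_{Streamly}).
∂π/∂p_{Vidio} = 179 − 4p_{Vidio} + p_{Streamly} = 0 ⇒ p_{Vidio} = 44.75 + 0.25p_{Streamly}.
At p_{Streamly} = 90: p_{Vidio} = 44.75 + 0.25·90 = 67.25.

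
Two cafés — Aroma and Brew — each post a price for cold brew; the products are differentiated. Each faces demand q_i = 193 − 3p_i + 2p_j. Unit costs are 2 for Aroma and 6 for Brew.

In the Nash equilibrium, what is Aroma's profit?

7056.75

Aroma's profit: π = (p_{Aroma} − 2)(193 − 3p_{Aroma} + 2p_{Brew}).
∂π/∂p_{Aroma} = 199 − 6p_{Aroma} + 2p_{Brew} = 0 ⇒ p_{Aroma} = 199/6 + (1/3)p_{Brew}.
Similarly p_{Brew} = 211/6 + (1/3)p_{Aroma}.
Plugging p_{Brew} into Aroma's best response: p_{Aroma} = 199/6 + (1/3)(211/6 + (1/3)p_{Aroma}) ⇒ (8/9)p_{Aroma} = 404/9, so p_{Aroma} = 50.5.
Then p_{Brew} = 211/6 + (1/3)·50.5 = 52.
q_{Aroma} = 193 − 3·50.5 + 2·52 = 145.5.
Profit = (50.5 − 2)·145.5 = 7056.75.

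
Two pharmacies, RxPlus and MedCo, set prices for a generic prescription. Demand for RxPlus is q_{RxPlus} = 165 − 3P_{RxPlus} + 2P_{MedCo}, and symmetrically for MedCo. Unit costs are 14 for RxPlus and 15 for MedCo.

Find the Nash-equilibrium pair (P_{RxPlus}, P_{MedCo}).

51.9375, 52.3125

RxPlus's profit: π = (P_{RxPlus} − 14)(165 − 3P_{RxPlus} + 2P_{MedCo}).
∂π/∂P_{RxPlus} = 207 − 6P_{RxPlus} + 2P_{MedCo} = 0 ⇒ P_{RxPlus} = 34.5 + (1/3)P_{MedCo}.
Similarly P_{MedCo} = 35 + (1/3)P_{RxPlus}.
Solving the two reaction functions simultaneously: (1 − (1/3)(1/3))P_{RxPlus} = 34.5 + (1/3)·35, so (8/9)P_{RxPlus} = 277/6 and P_{RxPlus} = 51.9375.
Then P_{MedCo} = 35 + (1/3)·51.9375 = 52.3125.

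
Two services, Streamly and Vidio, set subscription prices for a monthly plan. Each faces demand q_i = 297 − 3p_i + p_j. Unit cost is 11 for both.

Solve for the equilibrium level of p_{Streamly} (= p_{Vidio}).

66

Streamly's profit: π = (p_{Streamly} − 11)(297 − 3p_{Streamly} + p_{Vidio}).
∂π/∂p_{Streamly} = 330 − 6p_{Streamly} + p_{Vidio} = 0 ⇒ p_{Streamly} = 55 + (1/6)p_{Vidio}.
The game is symmetric, so in equilibrium p_{Vidio} = p_{Streamly}: the reaction function gives (5/6)p_{Streamly} = 55, hence p_{Streamly} = 66.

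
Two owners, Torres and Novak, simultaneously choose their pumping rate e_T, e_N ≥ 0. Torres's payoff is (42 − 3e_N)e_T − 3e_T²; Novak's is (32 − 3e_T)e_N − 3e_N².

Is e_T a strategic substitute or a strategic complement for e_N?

strategic substitutes

Expanding Torres's payoff: 42e_T − 3e_Ne_T − 3e_T².
∂π/∂e_T = 42 − 3e_N − 6e_T = 0, so e_T = 7 − 0.5e_N.
The best-response slope de_T/de_N = −0.5 < 0: the reaction function is downward-sloping, so the choices are strategic substitutes.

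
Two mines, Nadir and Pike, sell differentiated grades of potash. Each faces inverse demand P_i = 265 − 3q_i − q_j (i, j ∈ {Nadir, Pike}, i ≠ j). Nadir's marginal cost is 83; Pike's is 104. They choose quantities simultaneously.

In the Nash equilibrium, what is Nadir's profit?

Mine Nadir's profit: π = q_{Nadir}(265 − 3q_{Nadir} − q_{Pike}) − 83q_{Nadir}.
∂π/∂q_{Nadir} = 182 − 6q_{Nadir} − q_{Pike} = 0 ⇒ q_{Nadir} = 91/3 − (1/6)q_{Pike}.
Similarly q_{Pike} = 161/6 − (1/6)q_{Nadir}.
Substituting the second reaction function into the first: q_{Nadir} = 91/3 − (1/6)(161/6 − (1/6)q_{Nadir}), which gives (35/36)q_{Nadir} = 931/36 ⇒ q_{Nadir} = 26.6.
Then q_{Pike} = 161/6 − (1/6)·26.6 = 22.4.
P_{Nadir} = 265 − 3·26.6 − 22.4 = 162.8.
Profit = (162.8 − 83)·26.6 = 2122.68.

2122.68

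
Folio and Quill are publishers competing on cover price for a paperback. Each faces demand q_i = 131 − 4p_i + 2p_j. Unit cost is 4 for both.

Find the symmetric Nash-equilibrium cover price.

Folio's profit: π = (p_{Folio} − 4)(131 − 4p_{Folio} + 2p_{Quill}).
∂π/∂p_{Folio} = 147 − 8p_{Folio} + 2p_{Quill} = 0 ⇒ p_{Folio} = 18.375 + 0.25p_{Quill}.
The game is symmetric, so in equilibrium p_{Quill} = p_{Folio}: the reaction function gives 0.75p_{Folio} = 18.375, hence p_{Folio} = 24.5.

24.5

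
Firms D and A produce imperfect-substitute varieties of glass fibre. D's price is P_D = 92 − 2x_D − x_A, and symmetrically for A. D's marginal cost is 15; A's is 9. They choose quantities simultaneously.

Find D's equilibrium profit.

Firm D's profit: π = x_D(92 − 2x_D − x_A) − 15x_D.
∂π/∂x_D = 77 − 4x_D − x_A = 0 ⇒ x_D = 19.25 − 0.25x_A.
Similarly x_A = 20.75 − 0.25x_D.
Plugging x_A into D's best response: x_D = 19.25 − 0.25(20.75 − 0.25x_D) ⇒ 0.9375x_D = 14.0625, so x_D = 15.
Then x_A = 20.75 − 0.25·15 = 17.
P_D = 92 − 2·15 − 17 = 45.
Profit = (45 − 15)·15 = 450.

450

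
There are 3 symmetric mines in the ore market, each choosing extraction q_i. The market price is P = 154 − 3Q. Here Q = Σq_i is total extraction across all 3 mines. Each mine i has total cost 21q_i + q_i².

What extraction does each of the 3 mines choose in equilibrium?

A representative mine's profit is π_i = q_i(154 − 3Q) − 21q_i − q_i², with Q = q_i + Σ_{j≠i} q_j.
First-order condition: 133 − 8q_i − 3Σ_{j≠i} q_j = 0.
With identical mines, set every q_j = q: then 133 − 8q − 6q = 0, i.e. q = 133/14 = 9.5.

9.5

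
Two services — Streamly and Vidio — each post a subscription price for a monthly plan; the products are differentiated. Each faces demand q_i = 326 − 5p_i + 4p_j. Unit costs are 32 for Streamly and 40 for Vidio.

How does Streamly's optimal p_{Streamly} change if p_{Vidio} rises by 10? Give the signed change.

4

Streamly's profit: π = (p_{Streamly} − 32)(326 − 5p_{Streamly} + 4p_{Vidio}).
∂π/∂p_{Streamly} = 486 − 10p_{Streamly} + 4p_{Vidio} = 0 ⇒ p_{Streamly} = 48.6 + 0.4p_{Vidio}.
The reaction-function slope is 0.4, so a 10-unit rise in p_{Vidio} moves p_{Streamly} by 0.4 × 10 = 4. Streamly's best response rises — the actions are strategic complements.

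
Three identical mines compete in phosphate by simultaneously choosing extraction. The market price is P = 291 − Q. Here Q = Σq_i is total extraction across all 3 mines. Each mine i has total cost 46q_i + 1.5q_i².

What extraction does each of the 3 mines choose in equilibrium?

35

A representative mine's profit is π_i = q_i(291 − Q) − 46q_i − 1.5q_i², with Q = q_i + Σ_{j≠i} q_j.
First-order condition: 245 − 5q_i − Σ_{j≠i} q_j = 0.
Imposing symmetry (q_j = q for all j) turns Σ_{j≠i} q_j into 2q, so 245 = 7q and q = 35.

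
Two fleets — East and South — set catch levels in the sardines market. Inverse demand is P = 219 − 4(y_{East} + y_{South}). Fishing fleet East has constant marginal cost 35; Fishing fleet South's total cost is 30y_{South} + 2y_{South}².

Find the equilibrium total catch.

27.85

Fishing fleet East's profit: π = y_{East}(219 − 4(y_{East} + y_{South})) − 35y_{East}.
∂π/∂y_{East} = 184 − 8y_{East} − 4y_{South} = 0, so y_{East} = 23 − 0.5y_{South}.
For South: ∂π/∂y_{South} = 189 − 12y_{South} − 4y_{East} = 0 ⇒ y_{South} = 15.75 − (1/3)y_{East}.
Substituting the second reaction function into the first: y_{East} = 23 − 0.5(15.75 − (1/3)y_{East}), which gives (5/6)y_{East} = 15.125 ⇒ y_{East} = 18.15.
Then y_{South} = 15.75 − (1/3)·18.15 = 9.7.
Total catch: 18.15 + 9.7 = 27.85.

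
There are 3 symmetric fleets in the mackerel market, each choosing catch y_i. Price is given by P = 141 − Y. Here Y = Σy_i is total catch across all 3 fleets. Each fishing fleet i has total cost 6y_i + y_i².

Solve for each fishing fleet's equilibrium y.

A representative fishing fleet's profit is π_i = y_i(141 − Y) − 6y_i − y_i², with Y = y_i + Σ_{j≠i} y_j.
First-order condition: 135 − 4y_i − Σ_{j≠i} y_j = 0.
In a symmetric equilibrium every fishing fleet chooses the same y, so Σ_{j≠i} y_j = 2y. The condition becomes 135 − 6y = 0, giving y = 135/6 = 22.5.

22.5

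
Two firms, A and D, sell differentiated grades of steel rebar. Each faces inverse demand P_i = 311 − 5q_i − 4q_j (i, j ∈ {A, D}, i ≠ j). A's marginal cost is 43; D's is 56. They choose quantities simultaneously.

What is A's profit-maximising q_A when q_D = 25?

Firm A's profit: π = q_A(311 − 5q_A − 4q_D) − 43q_A.
∂π/∂q_A = 268 − 10q_A − 4q_D = 0 ⇒ q_A = 26.8 − 0.4q_D.
At q_D = 25: q_A = 26.8 − 0.4·25 = 16.8.

16.8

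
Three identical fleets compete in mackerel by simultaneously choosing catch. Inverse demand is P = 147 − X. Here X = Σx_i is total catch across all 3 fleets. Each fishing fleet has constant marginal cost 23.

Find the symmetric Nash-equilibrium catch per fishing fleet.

A representative fishing fleet's profit is π_i = x_i(147 − X) − 23x_i, with X = x_i + Σ_{j≠i} x_j.
First-order condition: 124 − 2x_i − Σ_{j≠i} x_j = 0.
With identical fishing fleets, set every x_j = x: then 124 − 2x − 2x = 0, i.e. x = 124/4 = 31.

31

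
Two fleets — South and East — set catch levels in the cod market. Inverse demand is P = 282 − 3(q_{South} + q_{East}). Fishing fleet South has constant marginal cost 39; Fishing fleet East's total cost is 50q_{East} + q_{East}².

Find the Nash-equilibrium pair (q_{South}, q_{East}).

Fishing fleet South's profit: π = q_{South}(282 − 3(q_{South} + q_{East})) − 39q_{South}.
∂π/∂q_{South} = 243 − 6q_{South} − 3q_{East} = 0, so q_{South} = 40.5 − 0.5q_{East}.
For East: ∂π/∂q_{East} = 232 − 8q_{East} − 3q_{South} = 0 ⇒ q_{East} = 29 − 0.375q_{South}.
Substituting the second reaction function into the first: q_{South} = 40.5 − 0.5(29 − 0.375q_{South}), which gives 0.8125q_{South} = 26 ⇒ q_{South} = 32.
Then q_{East} = 29 − 0.375·32 = 17.

32, 17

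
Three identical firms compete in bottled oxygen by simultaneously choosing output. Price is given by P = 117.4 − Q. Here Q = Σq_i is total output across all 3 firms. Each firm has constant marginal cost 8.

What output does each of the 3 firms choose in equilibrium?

A representative firm's profit is π_i = q_i(117.4 − Q) − 8q_i, with Q = q_i + Σ_{j≠i} q_j.
First-order condition: 109.4 − 2q_i − Σ_{j≠i} q_j = 0.
Imposing symmetry (q_j = q for all j) turns Σ_{j≠i} q_j into 2q, so 109.4 = 4q and q = 27.35.

27.35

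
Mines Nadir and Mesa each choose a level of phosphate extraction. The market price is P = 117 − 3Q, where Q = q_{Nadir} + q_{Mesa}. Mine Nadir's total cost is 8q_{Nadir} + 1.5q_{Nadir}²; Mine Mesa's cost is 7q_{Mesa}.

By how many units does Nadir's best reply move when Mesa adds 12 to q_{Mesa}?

-4

Mine Nadir's profit: π = q_{Nadir}(117 − 3(q_{Nadir} + q_{Mesa})) − 8q_{Nadir} − 1.5q_{Nadir}².
∂π/∂q_{Nadir} = 109 − 9q_{Nadir} − 3q_{Mesa} = 0, so q_{Nadir} = 109/9 − (1/3)q_{Mesa}.
The reaction-function slope is −1/3, so a 12-unit rise in q_{Mesa} moves q_{Nadir} by −1/3 × 12 = −4. Nadir's best response falls — the actions are strategic substitutes.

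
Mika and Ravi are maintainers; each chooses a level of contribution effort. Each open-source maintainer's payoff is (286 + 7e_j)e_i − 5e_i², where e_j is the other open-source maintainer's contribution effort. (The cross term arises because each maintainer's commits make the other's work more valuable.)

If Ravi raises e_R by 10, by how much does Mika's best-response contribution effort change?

7

Mika's payoff is (286 + 7e_R)e_M − 5e_M².
∂π/∂e_M = 286 + 7e_R − 10e_M = 0, so e_M = 28.6 + 0.7e_R.
The reaction-function slope is 0.7, so a 10-unit rise in e_R moves e_M by 0.7 × 10 = 7. Mika's best response rises — the actions are strategic complements.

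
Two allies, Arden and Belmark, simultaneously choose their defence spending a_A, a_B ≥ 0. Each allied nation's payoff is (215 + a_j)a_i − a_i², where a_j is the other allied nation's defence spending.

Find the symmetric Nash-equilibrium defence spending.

Arden's payoff is (215 + a_B)a_A − a_A².
∂π/∂a_A = 215 + a_B − 2a_A = 0, so a_A = 107.5 + 0.5a_B.
Setting a_A = a_B in the reaction function: a_A = 107.5 + 0.5a_A, so a_A = 107.5 / 0.5 = 215.

215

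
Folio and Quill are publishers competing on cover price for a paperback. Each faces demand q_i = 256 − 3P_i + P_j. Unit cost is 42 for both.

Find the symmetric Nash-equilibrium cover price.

Folio's profit: π = (P_{Folio} − 42)(256 − 3P_{Folio} + P_{Quill}).
∂π/∂P_{Folio} = 382 − 6P_{Folio} + P_{Quill} = 0 ⇒ P_{Folio} = 191/3 + (1/6)P_{Quill}.
By symmetry P_{Quill} = P_{Folio}; substituting into the reaction function, (5/6)P_{Folio} = 191/3 and P_{Folio} = 76.4.

76.4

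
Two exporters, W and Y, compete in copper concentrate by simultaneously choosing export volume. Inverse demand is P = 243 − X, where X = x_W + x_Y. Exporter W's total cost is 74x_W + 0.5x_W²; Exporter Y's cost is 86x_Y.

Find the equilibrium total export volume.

96.6

Exporter W's profit: π = x_W(243 − (x_W + x_Y)) − 74x_W − 0.5x_W².
∂π/∂x_W = 169 − 3x_W − x_Y = 0, so x_W = 169/3 − (1/3)x_Y.
For Y: ∂π/∂x_Y = 157 − 2x_Y − x_W = 0 ⇒ x_Y = 78.5 − 0.5x_W.
Substituting the second reaction function into the first: x_W = 169/3 − (1/3)(78.5 − 0.5x_W), which gives (5/6)x_W = 181/6 ⇒ x_W = 36.2.
Then x_Y = 78.5 − 0.5·36.2 = 60.4.
Total export volume: 36.2 + 60.4 = 96.6.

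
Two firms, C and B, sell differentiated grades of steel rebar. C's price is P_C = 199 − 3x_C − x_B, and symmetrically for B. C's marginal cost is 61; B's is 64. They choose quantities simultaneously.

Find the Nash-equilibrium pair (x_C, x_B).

Firm C's profit: π = x_C(199 − 3x_C − x_B) − 61x_C.
∂π/∂x_C = 138 − 6x_C − x_B = 0 ⇒ x_C = 23 − (1/6)x_B.
Similarly x_B = 22.5 − (1/6)x_C.
Solving the two reaction functions simultaneously: (1 − (−1/6)(−1/6))x_C = 23 − (1/6)·22.5, so (35/36)x_C = 19.25 and x_C = 19.8.
Then x_B = 22.5 − (1/6)·19.8 = 19.2.

19.8, 19.2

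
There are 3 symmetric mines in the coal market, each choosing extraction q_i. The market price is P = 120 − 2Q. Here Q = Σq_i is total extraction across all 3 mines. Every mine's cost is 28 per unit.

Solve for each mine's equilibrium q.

11.5

A representative mine's profit is π_i = q_i(120 − 2Q) − 28q_i, with Q = q_i + Σ_{j≠i} q_j.
First-order condition: 92 − 4q_i − 2Σ_{j≠i} q_j = 0.
In a symmetric equilibrium every mine chooses the same q, so Σ_{j≠i} q_j = 2q. The condition becomes 92 − 8q = 0, giving q = 92/8 = 11.5.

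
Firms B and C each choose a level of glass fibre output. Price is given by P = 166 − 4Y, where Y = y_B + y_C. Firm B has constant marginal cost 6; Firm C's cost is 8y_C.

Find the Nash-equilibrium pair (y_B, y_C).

Firm B's profit: π = y_B(166 − 4(y_B + y_C)) − 6y_B.
∂π/∂y_B = 160 − 8y_B − 4y_C = 0, so y_B = 20 − 0.5y_C.
By the same steps for C: y_C = 19.75 − 0.5y_B.
Plugging y_C into B's best response: y_B = 20 − 0.5(19.75 − 0.5y_B) ⇒ 0.75y_B = 10.125, so y_B = 13.5.
Then y_C = 19.75 − 0.5·13.5 = 13.

13.5, 13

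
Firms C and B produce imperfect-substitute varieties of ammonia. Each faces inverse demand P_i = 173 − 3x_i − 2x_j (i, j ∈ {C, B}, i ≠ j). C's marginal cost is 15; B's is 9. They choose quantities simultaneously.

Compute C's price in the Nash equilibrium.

73.125

Firm C's profit: π = x_C(173 − 3x_C − 2x_B) − 15x_C.
∂π/∂x_C = 158 − 6x_C − 2x_B = 0 ⇒ x_C = 79/3 − (1/3)x_B.
Similarly x_B = 82/3 − (1/3)x_C.
Plugging x_B into C's best response: x_C = 79/3 − (1/3)(82/3 − (1/3)x_C) ⇒ (8/9)x_C = 155/9, so x_C = 19.375.
Then x_B = 82/3 − (1/3)·19.375 = 20.875.
P_C = 173 − 3·19.375 − 2·20.875 = 73.125.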